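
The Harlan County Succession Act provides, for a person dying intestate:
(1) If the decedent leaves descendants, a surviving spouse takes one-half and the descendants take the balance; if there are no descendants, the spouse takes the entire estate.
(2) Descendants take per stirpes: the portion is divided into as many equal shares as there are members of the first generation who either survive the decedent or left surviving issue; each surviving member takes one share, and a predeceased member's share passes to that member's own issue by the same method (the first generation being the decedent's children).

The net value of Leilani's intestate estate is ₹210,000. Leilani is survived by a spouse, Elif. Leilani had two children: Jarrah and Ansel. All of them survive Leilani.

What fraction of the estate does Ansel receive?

Elif takes one-half of ₹210,000 = ₹105,000. The remaining ₹105,000 passes to the descendants.
The descendants' portion (₹105,000) is divided into 2 shares of ₹52,500: Jarrah and Ansel each take ₹52,500.

Ansel receives 1/4 of the estate.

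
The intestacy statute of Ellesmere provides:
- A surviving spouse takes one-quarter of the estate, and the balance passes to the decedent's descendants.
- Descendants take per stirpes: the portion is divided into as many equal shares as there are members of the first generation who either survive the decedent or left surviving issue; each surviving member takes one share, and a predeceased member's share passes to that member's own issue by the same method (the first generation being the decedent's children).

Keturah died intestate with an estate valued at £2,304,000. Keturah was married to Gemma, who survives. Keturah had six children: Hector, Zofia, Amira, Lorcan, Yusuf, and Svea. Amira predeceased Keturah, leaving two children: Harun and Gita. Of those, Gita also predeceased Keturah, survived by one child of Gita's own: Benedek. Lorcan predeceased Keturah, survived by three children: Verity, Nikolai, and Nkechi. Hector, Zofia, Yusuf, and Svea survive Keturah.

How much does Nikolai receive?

Gemma takes one-quarter of £2,304,000 = £576,000. The remaining £1,728,000 passes to the descendants.
The descendants' portion (£1,728,000) is divided into 6 shares of £288,000: Hector, Zofia, Yusuf, and Svea each take £288,000; Amira's £288,000 share passes to Amira's issue; Lorcan's £288,000 share passes to Lorcan's issue.
Amira's share (£288,000) is divided into 2 shares of £144,000: Harun takes £144,000; Gita's £144,000 share passes to Gita's issue.
Gita's share (£144,000) passes entirely to Benedek.
Lorcan's share (£288,000) is divided into 3 shares of £96,000: Verity, Nikolai, and Nkechi each take £96,000.

Nikolai receives £96,000.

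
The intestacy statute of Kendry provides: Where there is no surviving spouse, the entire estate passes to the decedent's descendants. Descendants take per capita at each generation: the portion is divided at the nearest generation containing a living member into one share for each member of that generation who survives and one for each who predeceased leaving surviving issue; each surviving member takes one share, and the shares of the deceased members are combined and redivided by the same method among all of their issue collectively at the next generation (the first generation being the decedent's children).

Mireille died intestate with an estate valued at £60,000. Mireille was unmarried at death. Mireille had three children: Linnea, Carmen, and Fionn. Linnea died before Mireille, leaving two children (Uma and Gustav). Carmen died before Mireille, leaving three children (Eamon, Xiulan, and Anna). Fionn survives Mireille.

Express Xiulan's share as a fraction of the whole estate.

The entire £60,000 passes to the descendants.
That amount (£60,000) is divided at the children's generation into 3 shares of £20,000. Fionn takes £20,000. The 2 shares of the deceased (Linnea and Carmen) are combined into a pool of £40,000.
That pool (£40,000) is divided at the grandchildren's generation equally among Uma, Gustav, Eamon, Xiulan, and Anna: £8,000 each.

Xiulan receives 2/15 of the estate.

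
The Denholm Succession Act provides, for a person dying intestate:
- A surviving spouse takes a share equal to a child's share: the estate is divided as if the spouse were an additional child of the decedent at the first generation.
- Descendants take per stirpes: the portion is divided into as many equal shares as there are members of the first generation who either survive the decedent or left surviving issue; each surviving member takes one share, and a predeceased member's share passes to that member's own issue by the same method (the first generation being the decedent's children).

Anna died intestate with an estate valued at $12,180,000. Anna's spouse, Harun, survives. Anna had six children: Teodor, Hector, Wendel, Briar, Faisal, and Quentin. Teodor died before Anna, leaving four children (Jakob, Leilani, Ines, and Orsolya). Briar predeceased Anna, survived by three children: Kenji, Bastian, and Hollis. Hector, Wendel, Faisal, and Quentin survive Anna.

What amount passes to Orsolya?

Orsolya receives $435,000.

The spouse counts as an additional share at the children's level, so there are 7 primary shares of $1,740,000. Harun takes one such share ($1,740,000).
The children's combined portion ($10,440,000) is divided into 6 shares of $1,740,000: Hector, Wendel, Faisal, and Quentin each take $1,740,000; Teodor's $1,740,000 share passes to Teodor's issue; Briar's $1,740,000 share passes to Briar's issue.
Teodor's share ($1,740,000) is divided into 4 shares of $435,000: Jakob, Leilani, Ines, and Orsolya each take $435,000.
Briar's share ($1,740,000) is divided into 3 shares of $580,000: Kenji, Bastian, and Hollis each take $580,000.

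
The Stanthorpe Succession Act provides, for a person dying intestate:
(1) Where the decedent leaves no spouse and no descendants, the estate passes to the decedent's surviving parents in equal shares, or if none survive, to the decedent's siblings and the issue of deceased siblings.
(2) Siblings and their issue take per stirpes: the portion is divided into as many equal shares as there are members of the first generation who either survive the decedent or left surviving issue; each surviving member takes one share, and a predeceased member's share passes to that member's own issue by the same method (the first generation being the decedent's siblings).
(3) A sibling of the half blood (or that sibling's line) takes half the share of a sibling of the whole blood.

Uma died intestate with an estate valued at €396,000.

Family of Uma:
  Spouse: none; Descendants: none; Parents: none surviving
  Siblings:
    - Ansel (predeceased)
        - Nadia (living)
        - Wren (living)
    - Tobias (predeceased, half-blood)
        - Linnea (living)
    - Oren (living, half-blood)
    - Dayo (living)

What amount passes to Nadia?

The entire €396,000 passes to the siblings and their issue.
Counting each half-blood sibling's line as half a unit, there are 3 units in €396,000, so one unit is €132,000. Whole-blood lines (Ansel and Dayo) take €132,000 each; half-blood lines (Tobias and Oren) take €66,000 each.
Ansel's share (€132,000) is divided into 2 shares of €66,000: Nadia and Wren each take €66,000.
Tobias's share (€66,000) passes entirely to Linnea.

Nadia receives €66,000.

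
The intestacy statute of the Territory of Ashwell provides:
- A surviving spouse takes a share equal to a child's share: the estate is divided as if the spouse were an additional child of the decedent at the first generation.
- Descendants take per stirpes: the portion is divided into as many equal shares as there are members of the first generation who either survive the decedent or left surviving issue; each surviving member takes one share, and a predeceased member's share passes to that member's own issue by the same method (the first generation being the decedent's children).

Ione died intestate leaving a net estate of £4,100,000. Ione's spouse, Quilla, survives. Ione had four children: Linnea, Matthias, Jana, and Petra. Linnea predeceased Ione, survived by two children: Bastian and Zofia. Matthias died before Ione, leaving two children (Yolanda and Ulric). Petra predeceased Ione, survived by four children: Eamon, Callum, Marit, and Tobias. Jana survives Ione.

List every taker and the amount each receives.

The spouse counts as an additional share at the children's level, so there are 5 primary shares of £820,000. Quilla takes one such share (£820,000).
The children's combined portion (£3,280,000) is divided into 4 shares of £820,000: Jana takes £820,000; Linnea's £820,000 share passes to Linnea's issue; Matthias's £820,000 share passes to Matthias's issue; Petra's £820,000 share passes to Petra's issue.
Linnea's share (£820,000) is divided into 2 shares of £410,000: Bastian and Zofia each take £410,000.
Matthias's share (£820,000) is divided into 2 shares of £410,000: Yolanda and Ulric each take £410,000.
Petra's share (£820,000) is divided into 4 shares of £205,000: Eamon, Callum, Marit, and Tobias each take £205,000.

Quilla: £820,000; Bastian: £410,000; Zofia: £410,000; Yolanda: £410,000; Ulric: £410,000; Jana: £820,000; Eamon: £205,000; Callum: £205,000; Marit: £205,000; Tobias: £205,000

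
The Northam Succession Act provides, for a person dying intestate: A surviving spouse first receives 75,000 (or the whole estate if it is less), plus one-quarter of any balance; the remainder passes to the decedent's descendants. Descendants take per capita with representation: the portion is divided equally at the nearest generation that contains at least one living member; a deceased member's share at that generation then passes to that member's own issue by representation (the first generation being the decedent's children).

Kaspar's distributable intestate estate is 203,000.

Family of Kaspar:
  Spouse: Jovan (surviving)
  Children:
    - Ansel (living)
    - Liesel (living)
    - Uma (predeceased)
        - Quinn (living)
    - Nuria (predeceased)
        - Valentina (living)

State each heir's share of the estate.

Jovan first takes 75,000, leaving a balance of 128,000. Jovan then takes one-quarter of the balance (32,000), for a total of 107,000. The remaining 96,000 passes to the descendants.
The descendants' portion (96,000) is divided into 4 shares of 24,000: Ansel and Liesel each take 24,000; Uma's 24,000 share passes to Uma's issue; Nuria's 24,000 share passes to Nuria's issue.
Uma's share (24,000) passes entirely to Quinn.
Nuria's share (24,000) passes entirely to Valentina.

Jovan: 107,000; Ansel: 24,000; Liesel: 24,000; Quinn: 24,000; Valentina: 24,000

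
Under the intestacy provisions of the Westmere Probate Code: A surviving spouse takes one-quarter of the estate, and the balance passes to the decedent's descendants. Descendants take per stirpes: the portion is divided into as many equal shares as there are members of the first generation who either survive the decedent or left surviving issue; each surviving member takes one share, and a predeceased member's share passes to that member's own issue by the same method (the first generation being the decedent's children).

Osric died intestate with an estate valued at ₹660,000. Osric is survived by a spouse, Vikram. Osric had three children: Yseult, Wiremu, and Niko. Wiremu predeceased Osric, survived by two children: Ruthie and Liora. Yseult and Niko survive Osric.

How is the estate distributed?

Vikram: ₹165,000; Yseult: ₹165,000; Ruthie: ₹82,500; Liora: ₹82,500; Niko: ₹165,000

Vikram takes one-quarter of ₹660,000 = ₹165,000. The remaining ₹495,000 passes to the descendants.
The descendants' portion (₹495,000) is divided into 3 shares of ₹165,000: Yseult and Niko each take ₹165,000; Wiremu's ₹165,000 share passes to Wiremu's issue.
Wiremu's share (₹165,000) is divided into 2 shares of ₹82,500: Ruthie and Liora each take ₹82,500.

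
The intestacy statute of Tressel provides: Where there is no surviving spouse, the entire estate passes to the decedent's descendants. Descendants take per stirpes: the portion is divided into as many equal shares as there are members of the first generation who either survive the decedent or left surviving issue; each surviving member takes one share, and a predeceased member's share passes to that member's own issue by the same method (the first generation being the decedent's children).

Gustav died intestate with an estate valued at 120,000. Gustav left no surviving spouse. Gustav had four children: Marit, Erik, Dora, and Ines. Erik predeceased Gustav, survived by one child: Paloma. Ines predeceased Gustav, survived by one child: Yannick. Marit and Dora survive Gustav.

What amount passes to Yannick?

The entire 120,000 passes to the descendants.
That amount (120,000) is divided into 4 shares of 30,000: Marit and Dora each take 30,000; Erik's 30,000 share passes to Erik's issue; Ines's 30,000 share passes to Ines's issue.
Erik's share (30,000) passes entirely to Paloma.
Ines's share (30,000) passes entirely to Yannick.

Yannick receives 30,000.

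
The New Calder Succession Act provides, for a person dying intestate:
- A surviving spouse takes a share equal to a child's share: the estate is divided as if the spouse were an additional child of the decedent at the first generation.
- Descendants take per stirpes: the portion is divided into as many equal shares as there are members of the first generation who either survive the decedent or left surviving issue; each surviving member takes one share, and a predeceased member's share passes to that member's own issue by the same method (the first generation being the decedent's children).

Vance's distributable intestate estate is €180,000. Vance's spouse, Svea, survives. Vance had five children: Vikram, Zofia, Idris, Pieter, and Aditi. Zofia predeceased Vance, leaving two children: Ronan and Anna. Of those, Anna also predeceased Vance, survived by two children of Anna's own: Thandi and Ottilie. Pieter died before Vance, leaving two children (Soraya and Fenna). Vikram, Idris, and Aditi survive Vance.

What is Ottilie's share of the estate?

The spouse counts as an additional share at the children's level, so there are 6 primary shares of €30,000. Svea takes one such share (€30,000).
The children's combined portion (€150,000) is divided into 5 shares of €30,000: Vikram, Idris, and Aditi each take €30,000; Zofia's €30,000 share passes to Zofia's issue; Pieter's €30,000 share passes to Pieter's issue.
Zofia's share (€30,000) is divided into 2 shares of €15,000: Ronan takes €15,000; Anna's €15,000 share passes to Anna's issue.
Anna's share (€15,000) is divided into 2 shares of €7,500: Thandi and Ottilie each take €7,500.
Pieter's share (€30,000) is divided into 2 shares of €15,000: Soraya and Fenna each take €15,000.

Ottilie receives €7,500.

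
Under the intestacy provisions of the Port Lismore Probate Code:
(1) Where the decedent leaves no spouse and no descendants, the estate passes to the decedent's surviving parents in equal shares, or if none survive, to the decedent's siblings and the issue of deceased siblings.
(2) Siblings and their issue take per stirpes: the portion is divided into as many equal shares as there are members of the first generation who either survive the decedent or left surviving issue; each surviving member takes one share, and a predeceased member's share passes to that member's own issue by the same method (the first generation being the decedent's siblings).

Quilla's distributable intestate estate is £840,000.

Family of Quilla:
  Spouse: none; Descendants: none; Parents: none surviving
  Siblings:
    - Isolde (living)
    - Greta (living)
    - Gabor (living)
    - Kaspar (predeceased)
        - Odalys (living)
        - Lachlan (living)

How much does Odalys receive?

Odalys receives £105,000.

The entire £840,000 passes to the siblings and their issue.
That amount (£840,000) is divided into 4 shares of £210,000: Isolde, Greta, and Gabor each take £210,000; Kaspar's £210,000 share passes to Kaspar's issue.
Kaspar's share (£210,000) is divided into 2 shares of £105,000: Odalys and Lachlan each take £105,000.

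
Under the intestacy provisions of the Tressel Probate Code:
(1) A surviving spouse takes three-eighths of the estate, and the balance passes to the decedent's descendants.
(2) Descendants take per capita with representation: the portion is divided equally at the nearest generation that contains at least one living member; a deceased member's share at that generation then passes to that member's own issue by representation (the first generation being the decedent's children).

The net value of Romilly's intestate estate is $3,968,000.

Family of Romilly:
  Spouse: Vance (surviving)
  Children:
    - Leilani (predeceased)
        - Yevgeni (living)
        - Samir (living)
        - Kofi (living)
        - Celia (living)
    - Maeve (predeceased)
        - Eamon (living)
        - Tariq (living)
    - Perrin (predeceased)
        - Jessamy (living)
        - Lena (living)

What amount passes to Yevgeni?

Vance takes three-eighths of $3,968,000 = $1,488,000. The remaining $2,480,000 passes to the descendants.
No child survives, so the initial division is made at the grandchildren's generation.
The descendants' portion ($2,480,000) is divided into 8 shares of $310,000: Yevgeni, Samir, Kofi, Celia, Eamon, Tariq, Jessamy, and Lena each take $310,000.

Yevgeni receives $310,000.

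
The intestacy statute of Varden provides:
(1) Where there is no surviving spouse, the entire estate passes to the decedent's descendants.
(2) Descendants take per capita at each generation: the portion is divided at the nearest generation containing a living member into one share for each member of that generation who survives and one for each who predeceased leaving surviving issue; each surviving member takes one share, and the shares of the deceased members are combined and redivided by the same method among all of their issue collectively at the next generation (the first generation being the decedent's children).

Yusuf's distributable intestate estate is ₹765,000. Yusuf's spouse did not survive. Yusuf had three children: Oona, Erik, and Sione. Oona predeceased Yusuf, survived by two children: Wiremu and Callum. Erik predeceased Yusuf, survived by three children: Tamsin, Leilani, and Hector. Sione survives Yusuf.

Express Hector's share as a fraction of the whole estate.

The entire ₹765,000 passes to the descendants.
That amount (₹765,000) is divided at the children's generation into 3 shares of ₹255,000. Sione takes ₹255,000. The 2 shares of the deceased (Oona and Erik) are combined into a pool of ₹510,000.
That pool (₹510,000) is divided at the grandchildren's generation equally among Wiremu, Callum, Tamsin, Leilani, and Hector: ₹102,000 each.

Hector receives 2/15 of the estate.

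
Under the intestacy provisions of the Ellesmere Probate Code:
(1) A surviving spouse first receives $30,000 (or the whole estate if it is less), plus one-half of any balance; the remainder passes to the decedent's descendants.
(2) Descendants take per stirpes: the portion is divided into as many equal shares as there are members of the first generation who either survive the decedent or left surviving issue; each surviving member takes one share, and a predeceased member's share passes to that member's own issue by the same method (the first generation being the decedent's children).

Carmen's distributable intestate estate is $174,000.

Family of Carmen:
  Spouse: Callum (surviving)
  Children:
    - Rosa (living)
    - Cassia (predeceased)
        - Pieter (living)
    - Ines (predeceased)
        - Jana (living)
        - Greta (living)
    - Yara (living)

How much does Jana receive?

Callum first takes $30,000, leaving a balance of $144,000. Callum then takes one-half of the balance ($72,000), for a total of $102,000. The remaining $72,000 passes to the descendants.
The descendants' portion ($72,000) is divided into 4 shares of $18,000: Rosa and Yara each take $18,000; Cassia's $18,000 share passes to Cassia's issue; Ines's $18,000 share passes to Ines's issue.
Cassia's share ($18,000) passes entirely to Pieter.
Ines's share ($18,000) is divided into 2 shares of $9,000: Jana and Greta each take $9,000.

Jana receives $9,000.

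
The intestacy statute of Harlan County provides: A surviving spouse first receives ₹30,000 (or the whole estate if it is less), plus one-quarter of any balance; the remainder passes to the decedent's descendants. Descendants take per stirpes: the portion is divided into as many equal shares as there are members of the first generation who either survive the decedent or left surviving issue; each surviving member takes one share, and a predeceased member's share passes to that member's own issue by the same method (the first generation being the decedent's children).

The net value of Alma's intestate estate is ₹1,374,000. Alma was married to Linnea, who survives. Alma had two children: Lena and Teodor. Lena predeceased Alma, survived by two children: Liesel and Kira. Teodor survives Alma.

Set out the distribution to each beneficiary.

Linnea first takes ₹30,000, leaving a balance of ₹1,344,000. Linnea then takes one-quarter of the balance (₹336,000), for a total of ₹366,000. The remaining ₹1,008,000 passes to the descendants.
The descendants' portion (₹1,008,000) is divided into 2 shares of ₹504,000: Teodor takes ₹504,000; Lena's ₹504,000 share passes to Lena's issue.
Lena's share (₹504,000) is divided into 2 shares of ₹252,000: Liesel and Kira each take ₹252,000.

Linnea: ₹366,000; Liesel: ₹252,000; Kira: ₹252,000; Teodor: ₹504,000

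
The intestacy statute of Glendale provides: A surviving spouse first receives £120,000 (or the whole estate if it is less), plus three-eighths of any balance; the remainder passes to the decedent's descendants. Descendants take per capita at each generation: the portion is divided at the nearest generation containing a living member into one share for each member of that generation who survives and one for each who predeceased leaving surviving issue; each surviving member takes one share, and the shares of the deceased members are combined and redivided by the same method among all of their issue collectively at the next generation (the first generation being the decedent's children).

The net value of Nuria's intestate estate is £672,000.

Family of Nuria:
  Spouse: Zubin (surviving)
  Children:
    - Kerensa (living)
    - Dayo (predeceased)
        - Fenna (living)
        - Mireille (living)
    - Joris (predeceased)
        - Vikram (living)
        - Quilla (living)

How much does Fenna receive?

Zubin first takes £120,000, leaving a balance of £552,000. Zubin then takes three-eighths of the balance (£207,000), for a total of £327,000. The remaining £345,000 passes to the descendants.
The descendants' portion (£345,000) is divided at the children's generation into 3 shares of £115,000. Kerensa takes £115,000. The 2 shares of the deceased (Dayo and Joris) are combined into a pool of £230,000.
That pool (£230,000) is divided at the grandchildren's generation equally among Fenna, Mireille, Vikram, and Quilla: £57,500 each.

Fenna receives £57,500.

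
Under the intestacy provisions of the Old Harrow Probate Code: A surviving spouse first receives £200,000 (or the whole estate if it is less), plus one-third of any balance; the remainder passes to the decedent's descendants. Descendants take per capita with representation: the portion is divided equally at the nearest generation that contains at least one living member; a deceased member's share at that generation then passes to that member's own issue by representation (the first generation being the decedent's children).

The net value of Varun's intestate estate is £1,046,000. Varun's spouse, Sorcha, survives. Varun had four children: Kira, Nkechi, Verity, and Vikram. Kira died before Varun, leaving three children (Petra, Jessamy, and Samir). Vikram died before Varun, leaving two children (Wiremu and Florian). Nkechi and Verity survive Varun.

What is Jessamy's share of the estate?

Sorcha first takes £200,000, leaving a balance of £846,000. Sorcha then takes one-third of the balance (£282,000), for a total of £482,000. The remaining £564,000 passes to the descendants.
The descendants' portion (£564,000) is divided into 4 shares of £141,000: Nkechi and Verity each take £141,000; Kira's £141,000 share passes to Kira's issue; Vikram's £141,000 share passes to Vikram's issue.
Kira's share (£141,000) is divided into 3 shares of £47,000: Petra, Jessamy, and Samir each take £47,000.
Vikram's share (£141,000) is divided into 2 shares of £70,500: Wiremu and Florian each take £70,500.

Jessamy receives £47,000.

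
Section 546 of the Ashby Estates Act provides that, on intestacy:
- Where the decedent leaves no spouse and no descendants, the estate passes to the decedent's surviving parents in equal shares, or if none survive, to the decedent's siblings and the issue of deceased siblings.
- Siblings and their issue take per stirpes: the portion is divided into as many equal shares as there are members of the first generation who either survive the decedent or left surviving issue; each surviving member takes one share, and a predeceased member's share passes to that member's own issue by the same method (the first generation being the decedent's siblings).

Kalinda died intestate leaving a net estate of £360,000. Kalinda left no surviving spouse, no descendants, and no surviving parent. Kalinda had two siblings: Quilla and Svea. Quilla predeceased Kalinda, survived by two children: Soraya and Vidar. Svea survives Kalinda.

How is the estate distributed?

The entire £360,000 passes to the siblings and their issue.
That amount (£360,000) is divided into 2 shares of £180,000: Svea takes £180,000; Quilla's £180,000 share passes to Quilla's issue.
Quilla's share (£180,000) is divided into 2 shares of £90,000: Soraya and Vidar each take £90,000.

Soraya: £90,000; Vidar: £90,000; Svea: £180,000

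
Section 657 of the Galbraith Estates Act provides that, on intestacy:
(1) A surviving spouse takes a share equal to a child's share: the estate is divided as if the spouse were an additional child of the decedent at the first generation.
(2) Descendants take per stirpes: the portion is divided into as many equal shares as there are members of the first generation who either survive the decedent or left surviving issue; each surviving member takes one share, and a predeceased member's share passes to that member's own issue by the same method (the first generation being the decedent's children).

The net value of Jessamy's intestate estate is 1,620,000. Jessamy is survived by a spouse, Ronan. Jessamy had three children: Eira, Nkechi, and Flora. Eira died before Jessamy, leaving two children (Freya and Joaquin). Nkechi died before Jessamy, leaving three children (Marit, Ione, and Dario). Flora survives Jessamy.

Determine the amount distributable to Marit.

Marit receives 135,000.

The spouse counts as an additional share at the children's level, so there are 4 primary shares of 405,000. Ronan takes one such share (405,000).
The children's combined portion (1,215,000) is divided into 3 shares of 405,000: Flora takes 405,000; Eira's 405,000 share passes to Eira's issue; Nkechi's 405,000 share passes to Nkechi's issue.
Eira's share (405,000) is divided into 2 shares of 202,500: Freya and Joaquin each take 202,500.
Nkechi's share (405,000) is divided into 3 shares of 135,000: Marit, Ione, and Dario each take 135,000.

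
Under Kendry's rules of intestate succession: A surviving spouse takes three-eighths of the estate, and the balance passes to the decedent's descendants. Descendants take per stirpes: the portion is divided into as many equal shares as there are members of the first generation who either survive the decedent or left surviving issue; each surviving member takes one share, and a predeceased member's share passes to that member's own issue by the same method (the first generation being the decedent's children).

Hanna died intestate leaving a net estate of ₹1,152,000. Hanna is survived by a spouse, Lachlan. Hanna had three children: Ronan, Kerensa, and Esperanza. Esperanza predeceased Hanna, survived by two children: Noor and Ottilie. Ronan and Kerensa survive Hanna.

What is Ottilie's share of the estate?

Ottilie receives ₹120,000.

Lachlan takes three-eighths of ₹1,152,000 = ₹432,000. The remaining ₹720,000 passes to the descendants.
The descendants' portion (₹720,000) is divided into 3 shares of ₹240,000: Ronan and Kerensa each take ₹240,000; Esperanza's ₹240,000 share passes to Esperanza's issue.
Esperanza's share (₹240,000) is divided into 2 shares of ₹120,000: Noor and Ottilie each take ₹120,000.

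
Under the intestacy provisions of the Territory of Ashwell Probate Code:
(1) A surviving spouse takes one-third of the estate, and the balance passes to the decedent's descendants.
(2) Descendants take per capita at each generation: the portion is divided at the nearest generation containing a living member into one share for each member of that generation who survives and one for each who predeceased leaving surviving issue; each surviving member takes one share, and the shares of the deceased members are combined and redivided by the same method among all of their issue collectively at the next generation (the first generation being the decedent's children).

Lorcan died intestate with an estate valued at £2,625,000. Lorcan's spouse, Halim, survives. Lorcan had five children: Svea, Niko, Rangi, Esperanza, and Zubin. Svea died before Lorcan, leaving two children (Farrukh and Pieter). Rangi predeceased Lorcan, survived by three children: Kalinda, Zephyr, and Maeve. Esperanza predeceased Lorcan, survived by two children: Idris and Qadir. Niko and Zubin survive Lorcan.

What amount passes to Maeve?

Maeve receives £150,000.

Halim takes one-third of £2,625,000 = £875,000. The remaining £1,750,000 passes to the descendants.
The descendants' portion (£1,750,000) is divided at the children's generation into 5 shares of £350,000. Niko and Zubin each take £350,000. The 3 shares of the deceased (Svea, Rangi, and Esperanza) are combined into a pool of £1,050,000.
That pool (£1,050,000) is divided at the grandchildren's generation equally among Farrukh, Pieter, Kalinda, Zephyr, Maeve, Idris, and Qadir: £150,000 each.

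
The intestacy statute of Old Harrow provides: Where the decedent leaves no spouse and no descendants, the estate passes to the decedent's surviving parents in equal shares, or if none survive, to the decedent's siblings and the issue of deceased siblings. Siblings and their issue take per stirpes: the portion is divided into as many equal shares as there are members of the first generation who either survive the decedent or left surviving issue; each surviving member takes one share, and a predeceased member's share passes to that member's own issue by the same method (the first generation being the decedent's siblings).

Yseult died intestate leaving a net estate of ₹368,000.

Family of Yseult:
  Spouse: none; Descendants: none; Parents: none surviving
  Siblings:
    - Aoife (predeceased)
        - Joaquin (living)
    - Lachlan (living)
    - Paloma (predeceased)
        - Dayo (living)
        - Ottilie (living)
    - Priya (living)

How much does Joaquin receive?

Joaquin receives ₹92,000.

The entire ₹368,000 passes to the siblings and their issue.
That amount (₹368,000) is divided into 4 shares of ₹92,000: Lachlan and Priya each take ₹92,000; Aoife's ₹92,000 share passes to Aoife's issue; Paloma's ₹92,000 share passes to Paloma's issue.
Aoife's share (₹92,000) passes entirely to Joaquin.
Paloma's share (₹92,000) is divided into 2 shares of ₹46,000: Dayo and Ottilie each take ₹46,000.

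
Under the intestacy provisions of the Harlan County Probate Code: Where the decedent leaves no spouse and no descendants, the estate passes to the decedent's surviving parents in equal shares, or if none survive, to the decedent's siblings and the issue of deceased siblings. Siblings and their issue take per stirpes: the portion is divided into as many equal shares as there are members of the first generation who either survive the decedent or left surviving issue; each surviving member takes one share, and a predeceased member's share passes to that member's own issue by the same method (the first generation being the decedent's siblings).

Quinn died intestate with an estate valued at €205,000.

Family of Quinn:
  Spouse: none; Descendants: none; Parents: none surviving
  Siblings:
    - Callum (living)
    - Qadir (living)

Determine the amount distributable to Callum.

The entire €205,000 passes to the siblings and their issue.
That amount (€205,000) is divided into 2 shares of €102,500: Callum and Qadir each take €102,500.

Callum receives €102,500.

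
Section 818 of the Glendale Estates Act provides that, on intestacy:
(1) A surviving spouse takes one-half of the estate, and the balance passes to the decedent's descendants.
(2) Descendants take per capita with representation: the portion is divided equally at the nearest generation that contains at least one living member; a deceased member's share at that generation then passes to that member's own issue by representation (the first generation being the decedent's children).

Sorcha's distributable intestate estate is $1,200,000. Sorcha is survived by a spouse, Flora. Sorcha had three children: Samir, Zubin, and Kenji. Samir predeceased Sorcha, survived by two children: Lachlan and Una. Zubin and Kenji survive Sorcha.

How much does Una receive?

Una receives $100,000.

Flora takes one-half of $1,200,000 = $600,000. The remaining $600,000 passes to the descendants.
The descendants' portion ($600,000) is divided into 3 shares of $200,000: Zubin and Kenji each take $200,000; Samir's $200,000 share passes to Samir's issue.
Samir's share ($200,000) is divided into 2 shares of $100,000: Lachlan and Una each take $100,000.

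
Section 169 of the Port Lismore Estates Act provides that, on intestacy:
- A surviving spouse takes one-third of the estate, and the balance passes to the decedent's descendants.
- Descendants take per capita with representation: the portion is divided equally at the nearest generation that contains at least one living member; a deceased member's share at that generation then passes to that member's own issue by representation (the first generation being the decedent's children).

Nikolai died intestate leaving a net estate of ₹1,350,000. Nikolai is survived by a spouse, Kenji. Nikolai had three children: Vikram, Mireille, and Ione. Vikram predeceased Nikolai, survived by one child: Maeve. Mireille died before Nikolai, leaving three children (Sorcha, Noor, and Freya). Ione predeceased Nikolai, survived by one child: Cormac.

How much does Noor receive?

Kenji takes one-third of ₹1,350,000 = ₹450,000. The remaining ₹900,000 passes to the descendants.
No child survives, so the initial division is made at the grandchildren's generation.
The descendants' portion (₹900,000) is divided into 5 shares of ₹180,000: Maeve, Sorcha, Noor, Freya, and Cormac each take ₹180,000.

Noor receives ₹180,000.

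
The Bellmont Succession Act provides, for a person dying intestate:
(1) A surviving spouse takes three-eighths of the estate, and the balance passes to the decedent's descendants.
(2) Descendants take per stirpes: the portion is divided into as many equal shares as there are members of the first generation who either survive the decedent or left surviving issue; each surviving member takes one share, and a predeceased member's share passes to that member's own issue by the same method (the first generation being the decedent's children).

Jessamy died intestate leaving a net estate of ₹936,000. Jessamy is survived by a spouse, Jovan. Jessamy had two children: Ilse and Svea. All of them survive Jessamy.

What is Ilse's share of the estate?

Jovan takes three-eighths of ₹936,000 = ₹351,000. The remaining ₹585,000 passes to the descendants.
The descendants' portion (₹585,000) is divided into 2 shares of ₹292,500: Ilse and Svea each take ₹292,500.

Ilse receives ₹292,500.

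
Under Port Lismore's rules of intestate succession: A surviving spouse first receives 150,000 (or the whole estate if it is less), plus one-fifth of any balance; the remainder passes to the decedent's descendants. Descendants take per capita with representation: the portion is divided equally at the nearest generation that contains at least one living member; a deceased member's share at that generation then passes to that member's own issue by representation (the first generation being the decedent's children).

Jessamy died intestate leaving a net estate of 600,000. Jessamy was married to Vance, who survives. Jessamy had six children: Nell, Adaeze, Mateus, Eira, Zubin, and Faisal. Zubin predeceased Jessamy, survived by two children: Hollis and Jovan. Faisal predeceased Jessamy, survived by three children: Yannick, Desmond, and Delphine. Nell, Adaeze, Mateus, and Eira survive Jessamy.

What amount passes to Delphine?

Delphine receives 20,000.

Vance first takes 150,000, leaving a balance of 450,000. Vance then takes one-fifth of the balance (90,000), for a total of 240,000. The remaining 360,000 passes to the descendants.
The descendants' portion (360,000) is divided into 6 shares of 60,000: Nell, Adaeze, Mateus, and Eira each take 60,000; Zubin's 60,000 share passes to Zubin's issue; Faisal's 60,000 share passes to Faisal's issue.
Zubin's share (60,000) is divided into 2 shares of 30,000: Hollis and Jovan each take 30,000.
Faisal's share (60,000) is divided into 3 shares of 20,000: Yannick, Desmond, and Delphine each take 20,000.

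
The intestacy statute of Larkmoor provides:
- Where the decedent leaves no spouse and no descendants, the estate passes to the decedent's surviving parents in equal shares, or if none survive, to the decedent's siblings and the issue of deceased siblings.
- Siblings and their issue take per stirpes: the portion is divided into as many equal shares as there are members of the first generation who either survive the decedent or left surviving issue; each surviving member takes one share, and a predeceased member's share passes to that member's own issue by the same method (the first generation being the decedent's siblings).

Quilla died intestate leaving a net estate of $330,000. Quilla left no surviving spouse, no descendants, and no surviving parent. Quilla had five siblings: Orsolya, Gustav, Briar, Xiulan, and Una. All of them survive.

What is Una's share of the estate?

The entire $330,000 passes to the siblings and their issue.
That amount ($330,000) is divided into 5 shares of $66,000: Orsolya, Gustav, Briar, Xiulan, and Una each take $66,000.

Una receives $66,000.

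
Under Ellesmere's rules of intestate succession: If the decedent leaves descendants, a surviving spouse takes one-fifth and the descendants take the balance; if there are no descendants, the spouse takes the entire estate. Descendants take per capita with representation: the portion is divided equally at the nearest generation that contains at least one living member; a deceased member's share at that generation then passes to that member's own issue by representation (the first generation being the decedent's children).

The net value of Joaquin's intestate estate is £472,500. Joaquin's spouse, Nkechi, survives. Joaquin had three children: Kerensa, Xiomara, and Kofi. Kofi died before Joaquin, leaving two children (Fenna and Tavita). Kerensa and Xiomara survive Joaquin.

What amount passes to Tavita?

Nkechi takes one-fifth of £472,500 = £94,500. The remaining £378,000 passes to the descendants.
The descendants' portion (£378,000) is divided into 3 shares of £126,000: Kerensa and Xiomara each take £126,000; Kofi's £126,000 share passes to Kofi's issue.
Kofi's share (£126,000) is divided into 2 shares of £63,000: Fenna and Tavita each take £63,000.

Tavita receives £63,000.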